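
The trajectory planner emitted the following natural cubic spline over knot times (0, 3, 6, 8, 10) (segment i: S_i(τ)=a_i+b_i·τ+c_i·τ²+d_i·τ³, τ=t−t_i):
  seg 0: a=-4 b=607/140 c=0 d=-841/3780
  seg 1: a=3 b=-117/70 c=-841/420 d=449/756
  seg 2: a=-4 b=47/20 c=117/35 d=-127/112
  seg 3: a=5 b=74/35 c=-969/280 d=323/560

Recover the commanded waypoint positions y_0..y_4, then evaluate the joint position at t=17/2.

y_0=-4 y_1=3 y_2=-4 y_3=5 y_4=0
S(17/2) = 3369/640

y_0 = S_0(0) = a_0 = -4
y_1 = S_1(0) = a_1 = 3
y_2 = S_2(0) = a_2 = -4
y_3 = S_3(0) = a_3 = 5
y_4 = S_3(2) = 0
t_q=17/2 is in segment 3 (τ=1/2); S_3(τ)=3369/640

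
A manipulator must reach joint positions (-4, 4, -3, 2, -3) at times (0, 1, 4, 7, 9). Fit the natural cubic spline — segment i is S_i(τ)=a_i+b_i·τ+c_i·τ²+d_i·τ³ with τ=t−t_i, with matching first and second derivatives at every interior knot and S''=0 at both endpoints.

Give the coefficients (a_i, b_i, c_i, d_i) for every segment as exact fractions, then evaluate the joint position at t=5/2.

Δ: Δ0=8, Δ1=-7/3, Δ2=5/3, Δ3=-5/2
row 1: diag=8, rhs=-62; c'=3/8, d'=-31/4
row 2: denom=12−3·3/8=87/8; d'=(24−3·-31/4)/(87/8)=126/29
row 3: denom=10−3·8/29=266/29; d'=(-25−3·126/29)/(266/29)=-1103/266
back: M3=-1103/266
back: M2=126/29−8/29·-1103/266=730/133
back: M1=-31/4−3/8·730/133=-2609/266
M: M0=0, M1=-2609/266, M2=730/133, M3=-1103/266, M4=0
seg 0: a=-4, c=M0/2=0, d=(M1−M0)/(6·1)=-2609/1596, b=Δ0−h0·(2M0+M1)/6=15377/1596
seg 1: a=4, c=M1/2=-2609/532, d=(M2−M1)/(6·3)=4069/4788, b=Δ1−h1·(2M1+M2)/6=3775/798
seg 2: a=-3, c=M2/2=365/133, d=(M3−M2)/(6·3)=-2563/4788, b=Δ2−h2·(2M2+M3)/6=-2791/1596
seg 3: a=2, c=M3/2=-1103/532, d=(M4−M3)/(6·2)=1103/3192, b=Δ3−h3·(2M3+M4)/6=211/798
t_q=5/2 → seg 1, τ=3/2; S=4+3775/798·τ+-2609/532·τ²+4069/4788·τ³=12469/4256

  seg 0: a=-4 b=15377/1596 c=0 d=-2609/1596
  seg 1: a=4 b=3775/798 c=-2609/532 d=4069/4788
  seg 2: a=-3 b=-2791/1596 c=365/133 d=-2563/4788
  seg 3: a=2 b=211/798 c=-1103/532 d=1103/3192
S(5/2) = 12469/4256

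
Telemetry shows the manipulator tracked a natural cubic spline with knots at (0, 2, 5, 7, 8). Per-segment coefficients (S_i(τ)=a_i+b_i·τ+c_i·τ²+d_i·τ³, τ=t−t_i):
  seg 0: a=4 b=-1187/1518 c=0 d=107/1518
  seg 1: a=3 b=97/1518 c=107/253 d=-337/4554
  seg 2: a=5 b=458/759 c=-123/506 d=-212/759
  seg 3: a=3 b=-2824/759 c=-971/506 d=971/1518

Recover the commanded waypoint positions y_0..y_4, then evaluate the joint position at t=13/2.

y_0=4 y_1=3 y_2=5 y_3=3 y_4=-2
S(13/2) = 8937/2024

y_0 = S_0(0) = a_0 = 4
y_1 = S_1(0) = a_1 = 3
y_2 = S_2(0) = a_2 = 5
y_3 = S_3(0) = a_3 = 3
y_4 = S_3(1) = -2
t_q=13/2 is in segment 2 (τ=3/2); S_2(τ)=8937/2024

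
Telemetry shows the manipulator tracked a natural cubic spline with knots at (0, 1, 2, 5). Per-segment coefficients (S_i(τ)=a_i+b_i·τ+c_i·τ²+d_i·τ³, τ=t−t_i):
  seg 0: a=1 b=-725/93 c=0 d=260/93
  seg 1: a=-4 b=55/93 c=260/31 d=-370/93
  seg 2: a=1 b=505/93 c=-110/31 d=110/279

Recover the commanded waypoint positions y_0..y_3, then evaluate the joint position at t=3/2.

y_0=1 y_1=-4 y_2=1 y_3=-4
S(3/2) = -261/124

y_0 = S_0(0) = a_0 = 1
y_1 = S_1(0) = a_1 = -4
y_2 = S_2(0) = a_2 = 1
y_3 = S_2(3) = -4
t_q=3/2 is in segment 1 (τ=1/2); S_1(τ)=-261/124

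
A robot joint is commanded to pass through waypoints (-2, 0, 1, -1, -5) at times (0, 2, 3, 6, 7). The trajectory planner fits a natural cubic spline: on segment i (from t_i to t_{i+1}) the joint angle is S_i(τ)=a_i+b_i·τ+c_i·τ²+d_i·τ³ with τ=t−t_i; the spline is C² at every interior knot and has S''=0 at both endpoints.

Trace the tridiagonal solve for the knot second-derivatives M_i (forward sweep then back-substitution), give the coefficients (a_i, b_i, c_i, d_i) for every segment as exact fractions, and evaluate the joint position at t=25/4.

Δ: Δ0=1, Δ1=1, Δ2=-2/3, Δ3=-4
row 1: diag=6, rhs=0; c'=1/6, d'=0
row 2: denom=8−1·1/6=47/6; d'=(-10−1·0)/(47/6)=-60/47
row 3: denom=8−3·18/47=322/47; d'=(-20−3·-60/47)/(322/47)=-380/161
back: M3=-380/161
back: M2=-60/47−18/47·-380/161=-60/161
back: M1=0−1/6·-60/161=10/161
M: M0=0, M1=10/161, M2=-60/161, M3=-380/161, M4=0
seg 0: a=-2, c=M0/2=0, d=(M1−M0)/(6·2)=5/966, b=Δ0−h0·(2M0+M1)/6=473/483
seg 1: a=0, c=M1/2=5/161, d=(M2−M1)/(6·1)=-5/69, b=Δ1−h1·(2M1+M2)/6=503/483
seg 2: a=1, c=M2/2=-30/161, d=(M3−M2)/(6·3)=-160/1449, b=Δ2−h2·(2M2+M3)/6=428/483
seg 3: a=-1, c=M3/2=-190/161, d=(M4−M3)/(6·1)=190/483, b=Δ3−h3·(2M3+M4)/6=-1552/483
t_q=25/4 → seg 3, τ=1/4; S=-1+-1552/483·τ+-190/161·τ²+190/483·τ³=-1377/736

  seg 0: a=-2 b=473/483 c=0 d=5/966
  seg 1: a=0 b=503/483 c=5/161 d=-5/69
  seg 2: a=1 b=428/483 c=-30/161 d=-160/1449
  seg 3: a=-1 b=-1552/483 c=-190/161 d=190/483
S(25/4) = -1377/736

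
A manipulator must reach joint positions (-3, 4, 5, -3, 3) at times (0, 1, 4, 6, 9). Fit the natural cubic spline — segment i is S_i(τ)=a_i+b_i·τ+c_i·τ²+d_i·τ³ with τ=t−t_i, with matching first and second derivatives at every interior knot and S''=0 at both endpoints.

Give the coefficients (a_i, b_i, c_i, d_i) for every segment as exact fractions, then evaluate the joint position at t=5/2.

Δ: Δ0=7, Δ1=1/3, Δ2=-4, Δ3=2
row 1: diag=8, rhs=-40; c'=3/8, d'=-5
row 2: denom=10−3·3/8=71/8; d'=(-26−3·-5)/(71/8)=-88/71
row 3: denom=10−2·16/71=678/71; d'=(36−2·-88/71)/(678/71)=1366/339
back: M3=1366/339
back: M2=-88/71−16/71·1366/339=-728/339
back: M1=-5−3/8·-728/339=-474/113
M: M0=0, M1=-474/113, M2=-728/339, M3=1366/339, M4=0
seg 0: a=-3, c=M0/2=0, d=(M1−M0)/(6·1)=-79/113, b=Δ0−h0·(2M0+M1)/6=870/113
seg 1: a=4, c=M1/2=-237/113, d=(M2−M1)/(6·3)=347/3051, b=Δ1−h1·(2M1+M2)/6=633/113
seg 2: a=5, c=M2/2=-364/339, d=(M3−M2)/(6·2)=349/678, b=Δ2−h2·(2M2+M3)/6=-442/113
seg 3: a=-3, c=M3/2=683/339, d=(M4−M3)/(6·3)=-683/3051, b=Δ3−h3·(2M3+M4)/6=-688/339
t_q=5/2 → seg 1, τ=3/2; S=4+633/113·τ+-237/113·τ²+347/3051·τ³=7293/904

  seg 0: a=-3 b=870/113 c=0 d=-79/113
  seg 1: a=4 b=633/113 c=-237/113 d=347/3051
  seg 2: a=5 b=-442/113 c=-364/339 d=349/678
  seg 3: a=-3 b=-688/339 c=683/339 d=-683/3051
S(5/2) = 7293/904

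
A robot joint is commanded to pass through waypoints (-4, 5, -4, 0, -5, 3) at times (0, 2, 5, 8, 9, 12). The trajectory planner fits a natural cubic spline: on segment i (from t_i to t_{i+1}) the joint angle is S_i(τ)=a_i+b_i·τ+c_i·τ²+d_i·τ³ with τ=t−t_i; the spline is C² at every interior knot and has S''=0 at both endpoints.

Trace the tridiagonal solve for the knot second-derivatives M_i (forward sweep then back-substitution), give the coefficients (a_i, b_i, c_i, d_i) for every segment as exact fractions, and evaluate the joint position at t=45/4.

Δ: Δ0=9/2, Δ1=-3, Δ2=4/3, Δ3=-5, Δ4=8/3
row 1: diag=10, rhs=-45; c'=3/10, d'=-9/2
row 2: denom=12−3·3/10=111/10; d'=(26−3·-9/2)/(111/10)=395/111
row 3: denom=8−3·10/37=266/37; d'=(-38−3·395/111)/(266/37)=-1801/266
row 4: denom=8−1·37/266=2091/266; d'=(46−1·-1801/266)/(2091/266)=4679/697
back: M4=4679/697
back: M3=-1801/266−37/266·4679/697=-5370/697
back: M2=395/111−10/37·-5370/697=11795/2091
back: M1=-9/2−3/10·11795/2091=-4316/697
M: M0=0, M1=-4316/697, M2=11795/2091, M3=-5370/697, M4=4679/697, M5=0
seg 0: a=-4, c=M0/2=0, d=(M1−M0)/(6·2)=-1079/2091, b=Δ0−h0·(2M0+M1)/6=27451/4182
seg 1: a=5, c=M1/2=-2158/697, d=(M2−M1)/(6·3)=24743/37638, b=Δ1−h1·(2M1+M2)/6=1555/4182
seg 2: a=-4, c=M2/2=11795/4182, d=(M3−M2)/(6·3)=-27905/37638, b=Δ2−h2·(2M2+M3)/6=-56/123
seg 3: a=0, c=M3/2=-2685/697, d=(M4−M3)/(6·1)=10049/4182, b=Δ3−h3·(2M3+M4)/6=-14849/4182
seg 4: a=-5, c=M4/2=4679/1394, d=(M5−M4)/(6·3)=-4679/12546, b=Δ4−h4·(2M4+M5)/6=-8461/2091
t_q=45/4 → seg 4, τ=9/4; S=-5+-8461/2091·τ+4679/1394·τ²+-4679/12546·τ³=-121339/89216

  seg 0: a=-4 b=27451/4182 c=0 d=-1079/2091
  seg 1: a=5 b=1555/4182 c=-2158/697 d=24743/37638
  seg 2: a=-4 b=-56/123 c=11795/4182 d=-27905/37638
  seg 3: a=0 b=-14849/4182 c=-2685/697 d=10049/4182
  seg 4: a=-5 b=-8461/2091 c=4679/1394 d=-4679/12546
S(45/4) = -121339/89216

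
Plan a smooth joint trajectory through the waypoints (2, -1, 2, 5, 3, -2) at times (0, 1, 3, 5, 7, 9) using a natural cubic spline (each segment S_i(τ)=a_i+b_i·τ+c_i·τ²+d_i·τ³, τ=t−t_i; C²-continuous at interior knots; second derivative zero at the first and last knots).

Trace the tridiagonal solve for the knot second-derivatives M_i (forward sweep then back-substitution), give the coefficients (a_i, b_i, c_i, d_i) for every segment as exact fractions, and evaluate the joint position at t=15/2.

  seg 0: a=2 b=-2323/612 c=0 d=487/612
  seg 1: a=-1 b=-431/306 c=487/204 d=-571/1224
  seg 2: a=2 b=389/153 c=-7/17 d=-67/1224
  seg 3: a=5 b=73/306 c=-151/204 d=37/612
  seg 4: a=3 b=-611/306 c=-77/204 d=77/1224
S(15/2) = 6251/3264

Δ: Δ0=-3, Δ1=3/2, Δ2=3/2, Δ3=-1, Δ4=-5/2
row 1: diag=6, rhs=27; c'=1/3, d'=9/2
row 2: denom=8−2·1/3=22/3; d'=(0−2·9/2)/(22/3)=-27/22
row 3: denom=8−2·3/11=82/11; d'=(-15−2·-27/22)/(82/11)=-69/41
row 4: denom=8−2·11/41=306/41; d'=(-9−2·-69/41)/(306/41)=-77/102
back: M4=-77/102
back: M3=-69/41−11/41·-77/102=-151/102
back: M2=-27/22−3/11·-151/102=-14/17
back: M1=9/2−1/3·-14/17=487/102
M: M0=0, M1=487/102, M2=-14/17, M3=-151/102, M4=-77/102, M5=0
seg 0: a=2, c=M0/2=0, d=(M1−M0)/(6·1)=487/612, b=Δ0−h0·(2M0+M1)/6=-2323/612
seg 1: a=-1, c=M1/2=487/204, d=(M2−M1)/(6·2)=-571/1224, b=Δ1−h1·(2M1+M2)/6=-431/306
seg 2: a=2, c=M2/2=-7/17, d=(M3−M2)/(6·2)=-67/1224, b=Δ2−h2·(2M2+M3)/6=389/153
seg 3: a=5, c=M3/2=-151/204, d=(M4−M3)/(6·2)=37/612, b=Δ3−h3·(2M3+M4)/6=73/306
seg 4: a=3, c=M4/2=-77/204, d=(M5−M4)/(6·2)=77/1224, b=Δ4−h4·(2M4+M5)/6=-611/306
t_q=15/2 → seg 4, τ=1/2; S=3+-611/306·τ+-77/204·τ²+77/1224·τ³=6251/3264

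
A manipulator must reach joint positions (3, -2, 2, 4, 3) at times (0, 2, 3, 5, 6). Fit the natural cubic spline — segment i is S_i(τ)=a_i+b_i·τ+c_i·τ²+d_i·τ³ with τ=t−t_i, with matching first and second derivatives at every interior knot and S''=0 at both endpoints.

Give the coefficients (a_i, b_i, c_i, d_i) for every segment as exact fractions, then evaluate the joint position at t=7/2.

  seg 0: a=3 b=-303/62 c=0 d=37/62
  seg 1: a=-2 b=141/62 c=111/31 d=-115/62
  seg 2: a=2 b=120/31 c=-123/62 d=17/62
  seg 3: a=4 b=-24/31 c=-21/62 d=7/62
S(7/2) = 1723/496

Δ: Δ0=-5/2, Δ1=4, Δ2=1, Δ3=-1
row 1: diag=6, rhs=39; c'=1/6, d'=13/2
row 2: denom=6−1·1/6=35/6; d'=(-18−1·13/2)/(35/6)=-21/5
row 3: denom=6−2·12/35=186/35; d'=(-12−2·-21/5)/(186/35)=-21/31
back: M3=-21/31
back: M2=-21/5−12/35·-21/31=-123/31
back: M1=13/2−1/6·-123/31=222/31
M: M0=0, M1=222/31, M2=-123/31, M3=-21/31, M4=0
seg 0: a=3, c=M0/2=0, d=(M1−M0)/(6·2)=37/62, b=Δ0−h0·(2M0+M1)/6=-303/62
seg 1: a=-2, c=M1/2=111/31, d=(M2−M1)/(6·1)=-115/62, b=Δ1−h1·(2M1+M2)/6=141/62
seg 2: a=2, c=M2/2=-123/62, d=(M3−M2)/(6·2)=17/62, b=Δ2−h2·(2M2+M3)/6=120/31
seg 3: a=4, c=M3/2=-21/62, d=(M4−M3)/(6·1)=7/62, b=Δ3−h3·(2M3+M4)/6=-24/31
t_q=7/2 → seg 2, τ=1/2; S=2+120/31·τ+-123/62·τ²+17/62·τ³=1723/496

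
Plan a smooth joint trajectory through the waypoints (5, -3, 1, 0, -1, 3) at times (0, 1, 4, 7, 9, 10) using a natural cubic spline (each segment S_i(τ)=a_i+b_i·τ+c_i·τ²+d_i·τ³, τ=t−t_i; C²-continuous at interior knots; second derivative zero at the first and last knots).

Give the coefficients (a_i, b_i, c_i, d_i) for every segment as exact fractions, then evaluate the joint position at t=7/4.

Δ: Δ0=-8, Δ1=4/3, Δ2=-1/3, Δ3=-1/2, Δ4=4
row 1: diag=8, rhs=56; c'=3/8, d'=7
row 2: denom=12−3·3/8=87/8; d'=(-10−3·7)/(87/8)=-248/87
row 3: denom=10−3·8/29=266/29; d'=(-1−3·-248/87)/(266/29)=219/266
row 4: denom=6−2·29/133=740/133; d'=(27−2·219/266)/(740/133)=843/185
back: M4=843/185
back: M3=219/266−29/133·843/185=-63/370
back: M2=-248/87−8/29·-63/370=-1556/555
back: M1=7−3/8·-1556/555=2979/370
M: M0=0, M1=2979/370, M2=-1556/555, M3=-63/370, M4=843/185, M5=0
seg 0: a=5, c=M0/2=0, d=(M1−M0)/(6·1)=993/740, b=Δ0−h0·(2M0+M1)/6=-6913/740
seg 1: a=-3, c=M1/2=2979/740, d=(M2−M1)/(6·3)=-12049/19980, b=Δ1−h1·(2M1+M2)/6=-1967/370
seg 2: a=1, c=M2/2=-778/555, d=(M3−M2)/(6·3)=79/540, b=Δ2−h2·(2M2+M3)/6=1891/740
seg 3: a=0, c=M3/2=-63/740, d=(M4−M3)/(6·2)=583/1480, b=Δ3−h3·(2M3+M4)/6=-141/74
seg 4: a=-1, c=M4/2=843/370, d=(M5−M4)/(6·1)=-281/370, b=Δ4−h4·(2M4+M5)/6=459/185
t_q=7/4 → seg 1, τ=3/4; S=-3+-1967/370·τ+2979/740·τ²+-12049/19980·τ³=-235717/47360

  seg 0: a=5 b=-6913/740 c=0 d=993/740
  seg 1: a=-3 b=-1967/370 c=2979/740 d=-12049/19980
  seg 2: a=1 b=1891/740 c=-778/555 d=79/540
  seg 3: a=0 b=-141/74 c=-63/740 d=583/1480
  seg 4: a=-1 b=459/185 c=843/370 d=-281/370
S(7/4) = -235717/47360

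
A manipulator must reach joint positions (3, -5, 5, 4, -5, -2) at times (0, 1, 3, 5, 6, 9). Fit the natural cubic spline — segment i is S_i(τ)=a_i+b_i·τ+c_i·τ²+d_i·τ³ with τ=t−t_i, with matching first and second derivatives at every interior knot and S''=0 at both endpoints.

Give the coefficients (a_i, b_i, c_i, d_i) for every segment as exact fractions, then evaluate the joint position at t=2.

Δ: Δ0=-8, Δ1=5, Δ2=-1/2, Δ3=-9, Δ4=1
row 1: diag=6, rhs=78; c'=1/3, d'=13
row 2: denom=8−2·1/3=22/3; d'=(-33−2·13)/(22/3)=-177/22
row 3: denom=6−2·3/11=60/11; d'=(-51−2·-177/22)/(60/11)=-32/5
row 4: denom=8−1·11/60=469/60; d'=(60−1·-32/5)/(469/60)=3984/469
back: M4=3984/469
back: M3=-32/5−11/60·3984/469=-3732/469
back: M2=-177/22−3/11·-3732/469=-5511/938
back: M1=13−1/3·-5511/938=14031/938
M: M0=0, M1=14031/938, M2=-5511/938, M3=-3732/469, M4=3984/469, M5=0
seg 0: a=3, c=M0/2=0, d=(M1−M0)/(6·1)=4677/1876, b=Δ0−h0·(2M0+M1)/6=-19685/1876
seg 1: a=-5, c=M1/2=14031/1876, d=(M2−M1)/(6·2)=-3257/1876, b=Δ1−h1·(2M1+M2)/6=-2827/938
seg 2: a=5, c=M2/2=-5511/1876, d=(M3−M2)/(6·2)=-93/536, b=Δ2−h2·(2M2+M3)/6=5693/938
seg 3: a=4, c=M3/2=-1866/469, d=(M4−M3)/(6·1)=1286/469, b=Δ3−h3·(2M3+M4)/6=-3641/469
seg 4: a=-5, c=M4/2=1992/469, d=(M5−M4)/(6·3)=-664/1407, b=Δ4−h4·(2M4+M5)/6=-3515/469
t_q=2 → seg 1, τ=1; S=-5+-2827/938·τ+14031/1876·τ²+-3257/1876·τ³=-1065/469

  seg 0: a=3 b=-19685/1876 c=0 d=4677/1876
  seg 1: a=-5 b=-2827/938 c=14031/1876 d=-3257/1876
  seg 2: a=5 b=5693/938 c=-5511/1876 d=-93/536
  seg 3: a=4 b=-3641/469 c=-1866/469 d=1286/469
  seg 4: a=-5 b=-3515/469 c=1992/469 d=-664/1407
S(2) = -1065/469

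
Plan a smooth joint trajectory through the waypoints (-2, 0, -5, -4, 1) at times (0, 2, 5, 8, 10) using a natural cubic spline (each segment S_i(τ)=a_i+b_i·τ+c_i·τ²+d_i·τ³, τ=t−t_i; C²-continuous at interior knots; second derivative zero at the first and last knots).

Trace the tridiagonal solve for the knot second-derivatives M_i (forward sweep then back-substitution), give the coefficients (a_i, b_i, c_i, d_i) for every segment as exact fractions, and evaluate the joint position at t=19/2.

  seg 0: a=-2 b=1693/1020 c=0 d=-673/4080
  seg 1: a=0 b=-163/510 c=-673/680 d=1103/6120
  seg 2: a=-5 b=-167/120 c=43/68 d=-13/680
  seg 3: a=-4 b=481/255 c=313/680 d=-313/4080
S(19/2) = -857/2176

Δ: Δ0=1, Δ1=-5/3, Δ2=1/3, Δ3=5/2
row 1: diag=10, rhs=-16; c'=3/10, d'=-8/5
row 2: denom=12−3·3/10=111/10; d'=(12−3·-8/5)/(111/10)=56/37
row 3: denom=10−3·10/37=340/37; d'=(13−3·56/37)/(340/37)=313/340
back: M3=313/340
back: M2=56/37−10/37·313/340=43/34
back: M1=-8/5−3/10·43/34=-673/340
M: M0=0, M1=-673/340, M2=43/34, M3=313/340, M4=0
seg 0: a=-2, c=M0/2=0, d=(M1−M0)/(6·2)=-673/4080, b=Δ0−h0·(2M0+M1)/6=1693/1020
seg 1: a=0, c=M1/2=-673/680, d=(M2−M1)/(6·3)=1103/6120, b=Δ1−h1·(2M1+M2)/6=-163/510
seg 2: a=-5, c=M2/2=43/68, d=(M3−M2)/(6·3)=-13/680, b=Δ2−h2·(2M2+M3)/6=-167/120
seg 3: a=-4, c=M3/2=313/680, d=(M4−M3)/(6·2)=-313/4080, b=Δ3−h3·(2M3+M4)/6=481/255
t_q=19/2 → seg 3, τ=3/2; S=-4+481/255·τ+313/680·τ²+-313/4080·τ³=-857/2176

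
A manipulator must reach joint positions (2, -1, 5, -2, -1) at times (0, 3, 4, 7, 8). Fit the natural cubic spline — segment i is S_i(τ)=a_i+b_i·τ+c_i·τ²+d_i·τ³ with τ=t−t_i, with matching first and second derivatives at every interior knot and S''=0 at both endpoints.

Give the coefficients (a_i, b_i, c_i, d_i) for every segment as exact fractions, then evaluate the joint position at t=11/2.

Δ: Δ0=-1, Δ1=6, Δ2=-7/3, Δ3=1
row 1: diag=8, rhs=42; c'=1/8, d'=21/4
row 2: denom=8−1·1/8=63/8; d'=(-50−1·21/4)/(63/8)=-442/63
row 3: denom=8−3·8/21=48/7; d'=(20−3·-442/63)/(48/7)=431/72
back: M3=431/72
back: M2=-442/63−8/21·431/72=-251/27
back: M1=21/4−1/8·-251/27=1385/216
M: M0=0, M1=1385/216, M2=-251/27, M3=431/72, M4=0
seg 0: a=2, c=M0/2=0, d=(M1−M0)/(6·3)=1385/3888, b=Δ0−h0·(2M0+M1)/6=-1817/432
seg 1: a=-1, c=M1/2=1385/432, d=(M2−M1)/(6·1)=-377/144, b=Δ1−h1·(2M1+M2)/6=1169/216
seg 2: a=5, c=M2/2=-251/54, d=(M3−M2)/(6·3)=3301/3888, b=Δ2−h2·(2M2+M3)/6=1715/432
seg 3: a=-2, c=M3/2=431/144, d=(M4−M3)/(6·1)=-431/432, b=Δ3−h3·(2M3+M4)/6=-215/216
t_q=11/2 → seg 2, τ=3/2; S=5+1715/432·τ+-251/54·τ²+3301/3888·τ³=1291/384

  seg 0: a=2 b=-1817/432 c=0 d=1385/3888
  seg 1: a=-1 b=1169/216 c=1385/432 d=-377/144
  seg 2: a=5 b=1715/432 c=-251/54 d=3301/3888
  seg 3: a=-2 b=-215/216 c=431/144 d=-431/432
S(11/2) = 1291/384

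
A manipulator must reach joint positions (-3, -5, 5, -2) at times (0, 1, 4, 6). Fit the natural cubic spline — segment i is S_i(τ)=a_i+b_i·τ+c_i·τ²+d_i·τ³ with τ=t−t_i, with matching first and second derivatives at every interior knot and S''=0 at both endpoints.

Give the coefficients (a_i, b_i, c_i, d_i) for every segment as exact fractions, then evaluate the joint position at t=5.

  seg 0: a=-3 b=-1295/426 c=0 d=443/426
  seg 1: a=-5 b=17/213 c=443/142 d=-289/426
  seg 2: a=5 b=205/426 c=-212/71 d=106/213
S(5) = 425/142

Δ: Δ0=-2, Δ1=10/3, Δ2=-7/2
row 1: diag=8, rhs=32; c'=3/8, d'=4
row 2: denom=10−3·3/8=71/8; d'=(-41−3·4)/(71/8)=-424/71
back: M2=-424/71
back: M1=4−3/8·-424/71=443/71
M: M0=0, M1=443/71, M2=-424/71, M3=0
seg 0: a=-3, c=M0/2=0, d=(M1−M0)/(6·1)=443/426, b=Δ0−h0·(2M0+M1)/6=-1295/426
seg 1: a=-5, c=M1/2=443/142, d=(M2−M1)/(6·3)=-289/426, b=Δ1−h1·(2M1+M2)/6=17/213
seg 2: a=5, c=M2/2=-212/71, d=(M3−M2)/(6·2)=106/213, b=Δ2−h2·(2M2+M3)/6=205/426
t_q=5 → seg 2, τ=1; S=5+205/426·τ+-212/71·τ²+106/213·τ³=425/142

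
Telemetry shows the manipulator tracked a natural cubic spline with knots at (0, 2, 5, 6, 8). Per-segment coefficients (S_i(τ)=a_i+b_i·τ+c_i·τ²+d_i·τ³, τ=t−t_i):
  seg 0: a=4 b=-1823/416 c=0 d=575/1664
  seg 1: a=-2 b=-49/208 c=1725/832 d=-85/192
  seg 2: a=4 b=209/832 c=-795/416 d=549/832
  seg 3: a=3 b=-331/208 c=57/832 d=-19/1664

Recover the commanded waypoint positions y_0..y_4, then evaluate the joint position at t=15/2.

y_0=4 y_1=-2 y_2=4 y_3=3 y_4=0
S(15/2) = 9699/13312

y_0 = S_0(0) = a_0 = 4
y_1 = S_1(0) = a_1 = -2
y_2 = S_2(0) = a_2 = 4
y_3 = S_3(0) = a_3 = 3
y_4 = S_3(2) = 0
t_q=15/2 is in segment 3 (τ=3/2); S_3(τ)=9699/13312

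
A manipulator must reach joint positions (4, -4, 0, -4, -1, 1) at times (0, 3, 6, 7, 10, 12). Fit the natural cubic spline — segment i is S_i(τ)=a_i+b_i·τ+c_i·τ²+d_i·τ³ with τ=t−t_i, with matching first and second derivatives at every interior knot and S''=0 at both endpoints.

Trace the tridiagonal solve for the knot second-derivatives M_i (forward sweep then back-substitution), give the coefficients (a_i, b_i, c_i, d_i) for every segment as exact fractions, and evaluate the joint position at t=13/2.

Δ: Δ0=-8/3, Δ1=4/3, Δ2=-4, Δ3=1, Δ4=1
row 1: diag=12, rhs=24; c'=1/4, d'=2
row 2: denom=8−3·1/4=29/4; d'=(-32−3·2)/(29/4)=-152/29
row 3: denom=8−1·4/29=228/29; d'=(30−1·-152/29)/(228/29)=511/114
row 4: denom=10−3·29/76=673/76; d'=(0−3·511/114)/(673/76)=-1022/673
back: M4=-1022/673
back: M3=511/114−29/76·-1022/673=10220/2019
back: M2=-152/29−4/29·10220/2019=-11992/2019
back: M1=2−1/4·-11992/2019=7036/2019
M: M0=0, M1=7036/2019, M2=-11992/2019, M3=10220/2019, M4=-1022/673, M5=0
seg 0: a=4, c=M0/2=0, d=(M1−M0)/(6·3)=3518/18171, b=Δ0−h0·(2M0+M1)/6=-8902/2019
seg 1: a=-4, c=M1/2=3518/2019, d=(M2−M1)/(6·3)=-9514/18171, b=Δ1−h1·(2M1+M2)/6=1652/2019
seg 2: a=0, c=M2/2=-5996/2019, d=(M3−M2)/(6·1)=1234/673, b=Δ2−h2·(2M2+M3)/6=-5782/2019
seg 3: a=-4, c=M3/2=5110/2019, d=(M4−M3)/(6·3)=-6643/18171, b=Δ3−h3·(2M3+M4)/6=-6668/2019
seg 4: a=-1, c=M4/2=-511/673, d=(M5−M4)/(6·2)=511/4038, b=Δ4−h4·(2M4+M5)/6=4063/2019
t_q=13/2 → seg 2, τ=1/2; S=0+-5782/2019·τ+-5996/2019·τ²+1234/673·τ³=-15709/8076

  seg 0: a=4 b=-8902/2019 c=0 d=3518/18171
  seg 1: a=-4 b=1652/2019 c=3518/2019 d=-9514/18171
  seg 2: a=0 b=-5782/2019 c=-5996/2019 d=1234/673
  seg 3: a=-4 b=-6668/2019 c=5110/2019 d=-6643/18171
  seg 4: a=-1 b=4063/2019 c=-511/673 d=511/4038
S(13/2) = -15709/8076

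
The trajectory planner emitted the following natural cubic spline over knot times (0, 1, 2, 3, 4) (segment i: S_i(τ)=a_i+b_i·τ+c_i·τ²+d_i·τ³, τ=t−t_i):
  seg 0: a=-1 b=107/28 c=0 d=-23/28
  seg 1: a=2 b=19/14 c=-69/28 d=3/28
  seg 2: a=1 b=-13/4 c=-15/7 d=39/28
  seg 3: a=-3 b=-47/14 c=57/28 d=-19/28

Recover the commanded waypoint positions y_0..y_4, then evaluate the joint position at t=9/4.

y_0 = S_0(0) = a_0 = -1
y_1 = S_1(0) = a_1 = 2
y_2 = S_2(0) = a_2 = 1
y_3 = S_3(0) = a_3 = -3
y_4 = S_3(1) = -5
t_q=9/4 is in segment 2 (τ=1/4); S_2(τ)=135/1792

y_0=-1 y_1=2 y_2=1 y_3=-3 y_4=-5
S(9/4) = 135/1792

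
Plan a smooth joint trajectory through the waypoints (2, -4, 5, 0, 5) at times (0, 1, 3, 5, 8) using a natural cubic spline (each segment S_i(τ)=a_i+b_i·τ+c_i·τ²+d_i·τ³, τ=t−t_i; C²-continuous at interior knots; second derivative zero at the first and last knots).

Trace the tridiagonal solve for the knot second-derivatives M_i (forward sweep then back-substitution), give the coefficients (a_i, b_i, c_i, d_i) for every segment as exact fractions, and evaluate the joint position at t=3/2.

  seg 0: a=2 b=-647/78 c=0 d=179/78
  seg 1: a=-4 b=-55/39 c=179/26 d=-613/312
  seg 2: a=5 b=199/78 c=-255/52 d=371/312
  seg 3: a=0 b=-109/39 c=29/13 d=-29/117
S(3/2) = -2687/832

Δ: Δ0=-6, Δ1=9/2, Δ2=-5/2, Δ3=5/3
row 1: diag=6, rhs=63; c'=1/3, d'=21/2
row 2: denom=8−2·1/3=22/3; d'=(-42−2·21/2)/(22/3)=-189/22
row 3: denom=10−2·3/11=104/11; d'=(25−2·-189/22)/(104/11)=58/13
back: M3=58/13
back: M2=-189/22−3/11·58/13=-255/26
back: M1=21/2−1/3·-255/26=179/13
M: M0=0, M1=179/13, M2=-255/26, M3=58/13, M4=0
seg 0: a=2, c=M0/2=0, d=(M1−M0)/(6·1)=179/78, b=Δ0−h0·(2M0+M1)/6=-647/78
seg 1: a=-4, c=M1/2=179/26, d=(M2−M1)/(6·2)=-613/312, b=Δ1−h1·(2M1+M2)/6=-55/39
seg 2: a=5, c=M2/2=-255/52, d=(M3−M2)/(6·2)=371/312, b=Δ2−h2·(2M2+M3)/6=199/78
seg 3: a=0, c=M3/2=29/13, d=(M4−M3)/(6·3)=-29/117, b=Δ3−h3·(2M3+M4)/6=-109/39
t_q=3/2 → seg 1, τ=1/2; S=-4+-55/39·τ+179/26·τ²+-613/312·τ³=-2687/832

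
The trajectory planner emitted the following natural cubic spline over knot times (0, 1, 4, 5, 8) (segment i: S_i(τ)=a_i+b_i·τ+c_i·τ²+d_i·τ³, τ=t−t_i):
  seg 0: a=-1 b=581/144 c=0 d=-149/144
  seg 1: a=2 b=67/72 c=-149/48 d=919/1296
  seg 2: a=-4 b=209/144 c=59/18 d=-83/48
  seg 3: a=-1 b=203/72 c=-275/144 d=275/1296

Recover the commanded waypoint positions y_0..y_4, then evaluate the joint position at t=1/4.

y_0=-1 y_1=2 y_2=-4 y_3=-1 y_4=-4
S(1/4) = -23/3072

y_0 = S_0(0) = a_0 = -1
y_1 = S_1(0) = a_1 = 2
y_2 = S_2(0) = a_2 = -4
y_3 = S_3(0) = a_3 = -1
y_4 = S_3(3) = -4
t_q=1/4 is in segment 0 (τ=1/4); S_0(τ)=-23/3072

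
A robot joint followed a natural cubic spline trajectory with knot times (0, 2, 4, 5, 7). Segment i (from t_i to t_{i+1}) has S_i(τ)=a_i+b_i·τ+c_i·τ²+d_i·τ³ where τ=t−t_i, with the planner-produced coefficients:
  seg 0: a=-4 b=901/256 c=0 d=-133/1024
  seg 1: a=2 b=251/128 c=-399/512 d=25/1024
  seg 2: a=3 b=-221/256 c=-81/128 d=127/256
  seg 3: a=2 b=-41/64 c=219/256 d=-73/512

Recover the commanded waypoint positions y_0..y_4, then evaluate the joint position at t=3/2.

y_0=-4 y_1=2 y_2=3 y_3=2 y_4=3
S(3/2) = 6889/8192

y_0 = S_0(0) = a_0 = -4
y_1 = S_1(0) = a_1 = 2
y_2 = S_2(0) = a_2 = 3
y_3 = S_3(0) = a_3 = 2
y_4 = S_3(2) = 3
t_q=3/2 is in segment 0 (τ=3/2); S_0(τ)=6889/8192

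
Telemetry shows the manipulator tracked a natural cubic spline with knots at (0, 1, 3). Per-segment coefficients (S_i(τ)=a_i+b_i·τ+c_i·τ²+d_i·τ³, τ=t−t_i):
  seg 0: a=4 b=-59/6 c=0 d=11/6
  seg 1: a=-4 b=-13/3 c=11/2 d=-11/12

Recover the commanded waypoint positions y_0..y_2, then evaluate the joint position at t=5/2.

y_0 = S_0(0) = a_0 = 4
y_1 = S_1(0) = a_1 = -4
y_2 = S_1(2) = 2
t_q=5/2 is in segment 1 (τ=3/2); S_1(τ)=-39/32

y_0=4 y_1=-4 y_2=2
S(5/2) = -39/32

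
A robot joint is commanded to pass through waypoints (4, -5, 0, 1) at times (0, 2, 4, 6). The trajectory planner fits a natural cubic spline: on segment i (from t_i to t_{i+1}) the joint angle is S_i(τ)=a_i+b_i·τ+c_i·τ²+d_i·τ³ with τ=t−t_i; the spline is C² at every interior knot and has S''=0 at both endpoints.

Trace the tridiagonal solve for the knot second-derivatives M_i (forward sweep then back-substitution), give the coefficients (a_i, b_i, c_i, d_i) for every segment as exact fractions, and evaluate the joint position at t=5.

  seg 0: a=4 b=-13/2 c=0 d=1/2
  seg 1: a=-5 b=-1/2 c=3 d=-3/4
  seg 2: a=0 b=5/2 c=-3/2 d=1/4
S(5) = 5/4

Δ: Δ0=-9/2, Δ1=5/2, Δ2=1/2
row 1: diag=8, rhs=42; c'=1/4, d'=21/4
row 2: denom=8−2·1/4=15/2; d'=(-12−2·21/4)/(15/2)=-3
back: M2=-3
back: M1=21/4−1/4·-3=6
M: M0=0, M1=6, M2=-3, M3=0
seg 0: a=4, c=M0/2=0, d=(M1−M0)/(6·2)=1/2, b=Δ0−h0·(2M0+M1)/6=-13/2
seg 1: a=-5, c=M1/2=3, d=(M2−M1)/(6·2)=-3/4, b=Δ1−h1·(2M1+M2)/6=-1/2
seg 2: a=0, c=M2/2=-3/2, d=(M3−M2)/(6·2)=1/4, b=Δ2−h2·(2M2+M3)/6=5/2
t_q=5 → seg 2, τ=1; S=0+5/2·τ+-3/2·τ²+1/4·τ³=5/4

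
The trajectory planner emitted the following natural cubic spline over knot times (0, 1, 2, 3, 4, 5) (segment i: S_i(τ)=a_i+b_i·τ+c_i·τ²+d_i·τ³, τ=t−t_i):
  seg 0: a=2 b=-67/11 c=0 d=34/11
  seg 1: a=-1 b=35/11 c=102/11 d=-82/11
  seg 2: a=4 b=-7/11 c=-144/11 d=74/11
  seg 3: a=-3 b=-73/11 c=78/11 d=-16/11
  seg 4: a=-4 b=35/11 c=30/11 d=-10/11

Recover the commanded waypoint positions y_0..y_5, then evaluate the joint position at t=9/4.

y_0=2 y_1=-1 y_2=4 y_3=-3 y_4=-4 y_5=1
S(9/4) = 1101/352

y_0 = S_0(0) = a_0 = 2
y_1 = S_1(0) = a_1 = -1
y_2 = S_2(0) = a_2 = 4
y_3 = S_3(0) = a_3 = -3
y_4 = S_4(0) = a_4 = -4
y_5 = S_4(1) = 1
t_q=9/4 is in segment 2 (τ=1/4); S_2(τ)=1101/352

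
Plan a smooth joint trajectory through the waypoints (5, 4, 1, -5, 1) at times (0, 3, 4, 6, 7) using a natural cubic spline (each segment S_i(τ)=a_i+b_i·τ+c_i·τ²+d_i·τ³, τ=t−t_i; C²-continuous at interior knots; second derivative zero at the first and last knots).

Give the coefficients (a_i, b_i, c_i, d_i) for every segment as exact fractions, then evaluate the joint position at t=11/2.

  seg 0: a=5 b=178/375 c=0 d=-101/1125
  seg 1: a=4 b=-731/375 c=-101/125 d=-91/375
  seg 2: a=1 b=-322/75 c=-192/125 d=1637/1500
  seg 3: a=-5 b=997/375 c=1253/250 d=-1253/750
S(11/2) = -20851/4000

Δ: Δ0=-1/3, Δ1=-3, Δ2=-3, Δ3=6
row 1: diag=8, rhs=-16; c'=1/8, d'=-2
row 2: denom=6−1·1/8=47/8; d'=(0−1·-2)/(47/8)=16/47
row 3: denom=6−2·16/47=250/47; d'=(54−2·16/47)/(250/47)=1253/125
back: M3=1253/125
back: M2=16/47−16/47·1253/125=-384/125
back: M1=-2−1/8·-384/125=-202/125
M: M0=0, M1=-202/125, M2=-384/125, M3=1253/125, M4=0
seg 0: a=5, c=M0/2=0, d=(M1−M0)/(6·3)=-101/1125, b=Δ0−h0·(2M0+M1)/6=178/375
seg 1: a=4, c=M1/2=-101/125, d=(M2−M1)/(6·1)=-91/375, b=Δ1−h1·(2M1+M2)/6=-731/375
seg 2: a=1, c=M2/2=-192/125, d=(M3−M2)/(6·2)=1637/1500, b=Δ2−h2·(2M2+M3)/6=-322/75
seg 3: a=-5, c=M3/2=1253/250, d=(M4−M3)/(6·1)=-1253/750, b=Δ3−h3·(2M3+M4)/6=997/375
t_q=11/2 → seg 2, τ=3/2; S=1+-322/75·τ+-192/125·τ²+1637/1500·τ³=-20851/4000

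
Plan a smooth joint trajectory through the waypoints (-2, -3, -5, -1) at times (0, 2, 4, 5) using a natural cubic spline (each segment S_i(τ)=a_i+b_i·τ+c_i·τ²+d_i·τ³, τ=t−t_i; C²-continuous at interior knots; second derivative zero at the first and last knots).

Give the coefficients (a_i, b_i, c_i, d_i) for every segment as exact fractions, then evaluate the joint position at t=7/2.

Δ: Δ0=-1/2, Δ1=-1, Δ2=4
row 1: diag=8, rhs=-3; c'=1/4, d'=-3/8
row 2: denom=6−2·1/4=11/2; d'=(30−2·-3/8)/(11/2)=123/22
back: M2=123/22
back: M1=-3/8−1/4·123/22=-39/22
M: M0=0, M1=-39/22, M2=123/22, M3=0
seg 0: a=-2, c=M0/2=0, d=(M1−M0)/(6·2)=-13/88, b=Δ0−h0·(2M0+M1)/6=1/11
seg 1: a=-3, c=M1/2=-39/44, d=(M2−M1)/(6·2)=27/44, b=Δ1−h1·(2M1+M2)/6=-37/22
seg 2: a=-5, c=M2/2=123/44, d=(M3−M2)/(6·1)=-41/44, b=Δ2−h2·(2M2+M3)/6=47/22
t_q=7/2 → seg 1, τ=3/2; S=-3+-37/22·τ+-39/44·τ²+27/44·τ³=-1917/352

  seg 0: a=-2 b=1/11 c=0 d=-13/88
  seg 1: a=-3 b=-37/22 c=-39/44 d=27/44
  seg 2: a=-5 b=47/22 c=123/44 d=-41/44
S(7/2) = -1917/352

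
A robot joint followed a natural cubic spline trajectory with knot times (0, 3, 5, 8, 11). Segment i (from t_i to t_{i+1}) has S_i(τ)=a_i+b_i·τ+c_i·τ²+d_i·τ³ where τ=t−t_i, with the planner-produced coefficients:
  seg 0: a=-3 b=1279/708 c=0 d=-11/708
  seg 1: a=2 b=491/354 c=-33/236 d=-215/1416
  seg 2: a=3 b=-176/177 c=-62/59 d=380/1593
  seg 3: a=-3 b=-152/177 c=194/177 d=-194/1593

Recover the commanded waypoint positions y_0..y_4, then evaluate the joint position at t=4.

y_0=-3 y_1=2 y_2=3 y_3=-3 y_4=1
S(4) = 1461/472

y_0 = S_0(0) = a_0 = -3
y_1 = S_1(0) = a_1 = 2
y_2 = S_2(0) = a_2 = 3
y_3 = S_3(0) = a_3 = -3
y_4 = S_3(3) = 1
t_q=4 is in segment 1 (τ=1); S_1(τ)=1461/472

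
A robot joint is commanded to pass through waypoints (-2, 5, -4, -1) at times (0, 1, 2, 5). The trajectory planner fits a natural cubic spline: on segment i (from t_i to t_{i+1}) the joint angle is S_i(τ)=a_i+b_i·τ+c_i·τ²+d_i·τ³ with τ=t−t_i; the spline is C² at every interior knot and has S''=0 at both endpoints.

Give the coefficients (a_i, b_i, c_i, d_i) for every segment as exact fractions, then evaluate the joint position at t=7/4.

  seg 0: a=-2 b=355/31 c=0 d=-138/31
  seg 1: a=5 b=-59/31 c=-414/31 d=194/31
  seg 2: a=-4 b=-305/31 c=168/31 d=-56/93
S(7/4) = -1289/992

Δ: Δ0=7, Δ1=-9, Δ2=1
row 1: diag=4, rhs=-96; c'=1/4, d'=-24
row 2: denom=8−1·1/4=31/4; d'=(60−1·-24)/(31/4)=336/31
back: M2=336/31
back: M1=-24−1/4·336/31=-828/31
M: M0=0, M1=-828/31, M2=336/31, M3=0
seg 0: a=-2, c=M0/2=0, d=(M1−M0)/(6·1)=-138/31, b=Δ0−h0·(2M0+M1)/6=355/31
seg 1: a=5, c=M1/2=-414/31, d=(M2−M1)/(6·1)=194/31, b=Δ1−h1·(2M1+M2)/6=-59/31
seg 2: a=-4, c=M2/2=168/31, d=(M3−M2)/(6·3)=-56/93, b=Δ2−h2·(2M2+M3)/6=-305/31
t_q=7/4 → seg 1, τ=3/4; S=5+-59/31·τ+-414/31·τ²+194/31·τ³=-1289/992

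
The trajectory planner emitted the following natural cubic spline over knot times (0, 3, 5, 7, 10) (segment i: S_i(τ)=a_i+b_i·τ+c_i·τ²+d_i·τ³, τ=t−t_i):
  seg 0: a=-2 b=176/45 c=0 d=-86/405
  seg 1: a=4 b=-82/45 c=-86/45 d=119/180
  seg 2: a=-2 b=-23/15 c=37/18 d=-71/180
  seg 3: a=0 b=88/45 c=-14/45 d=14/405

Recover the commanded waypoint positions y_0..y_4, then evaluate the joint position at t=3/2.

y_0 = S_0(0) = a_0 = -2
y_1 = S_1(0) = a_1 = 4
y_2 = S_2(0) = a_2 = -2
y_3 = S_3(0) = a_3 = 0
y_4 = S_3(3) = 4
t_q=3/2 is in segment 0 (τ=3/2); S_0(τ)=63/20

y_0=-2 y_1=4 y_2=-2 y_3=0 y_4=4
S(3/2) = 63/20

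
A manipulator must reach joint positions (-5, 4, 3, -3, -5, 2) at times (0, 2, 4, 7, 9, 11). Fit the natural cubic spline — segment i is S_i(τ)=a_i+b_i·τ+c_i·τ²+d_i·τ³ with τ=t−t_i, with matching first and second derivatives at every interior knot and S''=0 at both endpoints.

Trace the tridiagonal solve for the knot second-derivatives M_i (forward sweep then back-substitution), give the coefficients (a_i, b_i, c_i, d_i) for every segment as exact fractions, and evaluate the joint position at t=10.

  seg 0: a=-5 b=7459/1300 c=0 d=-1609/5200
  seg 1: a=4 b=658/325 c=-4827/2600 d=309/1040
  seg 2: a=3 b=-2387/1300 c=-24/325 d=1/156
  seg 3: a=-3 b=-1369/650 c=-21/1300 d=37/130
  seg 4: a=-5 b=809/650 c=2199/1300 d=-733/2600
S(10) = -6099/2600

Δ: Δ0=9/2, Δ1=-1/2, Δ2=-2, Δ3=-1, Δ4=7/2
row 1: diag=8, rhs=-30; c'=1/4, d'=-15/4
row 2: denom=10−2·1/4=19/2; d'=(-9−2·-15/4)/(19/2)=-3/19
row 3: denom=10−3·6/19=172/19; d'=(6−3·-3/19)/(172/19)=123/172
row 4: denom=8−2·19/86=325/43; d'=(27−2·123/172)/(325/43)=2199/650
back: M4=2199/650
back: M3=123/172−19/86·2199/650=-21/650
back: M2=-3/19−6/19·-21/650=-48/325
back: M1=-15/4−1/4·-48/325=-4827/1300
M: M0=0, M1=-4827/1300, M2=-48/325, M3=-21/650, M4=2199/650, M5=0
seg 0: a=-5, c=M0/2=0, d=(M1−M0)/(6·2)=-1609/5200, b=Δ0−h0·(2M0+M1)/6=7459/1300
seg 1: a=4, c=M1/2=-4827/2600, d=(M2−M1)/(6·2)=309/1040, b=Δ1−h1·(2M1+M2)/6=658/325
seg 2: a=3, c=M2/2=-24/325, d=(M3−M2)/(6·3)=1/156, b=Δ2−h2·(2M2+M3)/6=-2387/1300
seg 3: a=-3, c=M3/2=-21/1300, d=(M4−M3)/(6·2)=37/130, b=Δ3−h3·(2M3+M4)/6=-1369/650
seg 4: a=-5, c=M4/2=2199/1300, d=(M5−M4)/(6·2)=-733/2600, b=Δ4−h4·(2M4+M5)/6=809/650
t_q=10 → seg 4, τ=1; S=-5+809/650·τ+2199/1300·τ²+-733/2600·τ³=-6099/2600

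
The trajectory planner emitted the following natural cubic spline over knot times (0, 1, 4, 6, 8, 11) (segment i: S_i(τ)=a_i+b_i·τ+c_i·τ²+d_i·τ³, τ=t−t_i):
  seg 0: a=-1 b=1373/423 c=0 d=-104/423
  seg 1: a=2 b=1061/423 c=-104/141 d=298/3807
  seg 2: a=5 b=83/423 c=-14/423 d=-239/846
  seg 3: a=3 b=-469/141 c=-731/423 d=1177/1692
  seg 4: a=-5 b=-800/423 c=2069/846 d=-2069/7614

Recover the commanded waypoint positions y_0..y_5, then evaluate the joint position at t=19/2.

y_0 = S_0(0) = a_0 = -1
y_1 = S_1(0) = a_1 = 2
y_2 = S_2(0) = a_2 = 5
y_3 = S_3(0) = a_3 = 3
y_4 = S_4(0) = a_4 = -5
y_5 = S_4(3) = 4
t_q=19/2 is in segment 4 (τ=3/2); S_4(τ)=-2445/752

y_0=-1 y_1=2 y_2=5 y_3=3 y_4=-5 y_5=4
S(19/2) = -2445/752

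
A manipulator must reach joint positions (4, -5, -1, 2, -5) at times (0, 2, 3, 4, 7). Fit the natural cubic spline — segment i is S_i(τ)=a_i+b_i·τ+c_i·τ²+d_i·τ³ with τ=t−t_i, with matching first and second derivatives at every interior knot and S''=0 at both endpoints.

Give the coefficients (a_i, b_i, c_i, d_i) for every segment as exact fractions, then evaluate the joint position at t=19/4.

Δ: Δ0=-9/2, Δ1=4, Δ2=3, Δ3=-7/3
row 1: diag=6, rhs=51; c'=1/6, d'=17/2
row 2: denom=4−1·1/6=23/6; d'=(-6−1·17/2)/(23/6)=-87/23
row 3: denom=8−1·6/23=178/23; d'=(-32−1·-87/23)/(178/23)=-649/178
back: M3=-649/178
back: M2=-87/23−6/23·-649/178=-252/89
back: M1=17/2−1/6·-252/89=1597/178
M: M0=0, M1=1597/178, M2=-252/89, M3=-649/178, M4=0
seg 0: a=4, c=M0/2=0, d=(M1−M0)/(6·2)=1597/2136, b=Δ0−h0·(2M0+M1)/6=-2000/267
seg 1: a=-5, c=M1/2=1597/356, d=(M2−M1)/(6·1)=-2101/1068, b=Δ1−h1·(2M1+M2)/6=791/534
seg 2: a=-1, c=M2/2=-126/89, d=(M3−M2)/(6·1)=-145/1068, b=Δ2−h2·(2M2+M3)/6=4861/1068
seg 3: a=2, c=M3/2=-649/356, d=(M4−M3)/(6·3)=649/3204, b=Δ3−h3·(2M3+M4)/6=701/534
t_q=19/4 → seg 3, τ=3/4; S=2+701/534·τ+-649/356·τ²+649/3204·τ³=46583/22784

  seg 0: a=4 b=-2000/267 c=0 d=1597/2136
  seg 1: a=-5 b=791/534 c=1597/356 d=-2101/1068
  seg 2: a=-1 b=4861/1068 c=-126/89 d=-145/1068
  seg 3: a=2 b=701/534 c=-649/356 d=649/3204
S(19/4) = 46583/22784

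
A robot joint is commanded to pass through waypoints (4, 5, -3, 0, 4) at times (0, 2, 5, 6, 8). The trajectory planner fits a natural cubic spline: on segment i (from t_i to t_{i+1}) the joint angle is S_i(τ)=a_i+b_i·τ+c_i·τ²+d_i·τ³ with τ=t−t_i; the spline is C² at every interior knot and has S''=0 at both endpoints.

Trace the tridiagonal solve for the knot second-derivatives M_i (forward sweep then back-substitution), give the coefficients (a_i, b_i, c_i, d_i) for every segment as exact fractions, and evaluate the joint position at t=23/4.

  seg 0: a=4 b=2147/1248 c=0 d=-1523/4992
  seg 1: a=5 b=-1211/624 c=-1523/832 d=305/576
  seg 2: a=-3 b=3427/2496 c=1221/416 d=-3265/2496
  seg 3: a=0 b=2071/624 c=-823/832 d=823/4992
S(23/4) = -46385/53248

Δ: Δ0=1/2, Δ1=-8/3, Δ2=3, Δ3=2
row 1: diag=10, rhs=-19; c'=3/10, d'=-19/10
row 2: denom=8−3·3/10=71/10; d'=(34−3·-19/10)/(71/10)=397/71
row 3: denom=6−1·10/71=416/71; d'=(-6−1·397/71)/(416/71)=-823/416
back: M3=-823/416
back: M2=397/71−10/71·-823/416=1221/208
back: M1=-19/10−3/10·1221/208=-1523/416
M: M0=0, M1=-1523/416, M2=1221/208, M3=-823/416, M4=0
seg 0: a=4, c=M0/2=0, d=(M1−M0)/(6·2)=-1523/4992, b=Δ0−h0·(2M0+M1)/6=2147/1248
seg 1: a=5, c=M1/2=-1523/832, d=(M2−M1)/(6·3)=305/576, b=Δ1−h1·(2M1+M2)/6=-1211/624
seg 2: a=-3, c=M2/2=1221/416, d=(M3−M2)/(6·1)=-3265/2496, b=Δ2−h2·(2M2+M3)/6=3427/2496
seg 3: a=0, c=M3/2=-823/832, d=(M4−M3)/(6·2)=823/4992, b=Δ3−h3·(2M3+M4)/6=2071/624
t_q=23/4 → seg 2, τ=3/4; S=-3+3427/2496·τ+1221/416·τ²+-3265/2496·τ³=-46385/53248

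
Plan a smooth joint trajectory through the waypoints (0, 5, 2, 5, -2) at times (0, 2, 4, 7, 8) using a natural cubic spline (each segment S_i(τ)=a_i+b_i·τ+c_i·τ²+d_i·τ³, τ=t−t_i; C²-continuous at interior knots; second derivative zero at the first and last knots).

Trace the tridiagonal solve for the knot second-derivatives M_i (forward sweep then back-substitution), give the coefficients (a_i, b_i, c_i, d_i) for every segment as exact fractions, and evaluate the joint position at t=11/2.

Δ: Δ0=5/2, Δ1=-3/2, Δ2=1, Δ3=-7
row 1: diag=8, rhs=-24; c'=1/4, d'=-3
row 2: denom=10−2·1/4=19/2; d'=(15−2·-3)/(19/2)=42/19
row 3: denom=8−3·6/19=134/19; d'=(-48−3·42/19)/(134/19)=-519/67
back: M3=-519/67
back: M2=42/19−6/19·-519/67=312/67
back: M1=-3−1/4·312/67=-279/67
M: M0=0, M1=-279/67, M2=312/67, M3=-519/67, M4=0
seg 0: a=0, c=M0/2=0, d=(M1−M0)/(6·2)=-93/268, b=Δ0−h0·(2M0+M1)/6=521/134
seg 1: a=5, c=M1/2=-279/134, d=(M2−M1)/(6·2)=197/268, b=Δ1−h1·(2M1+M2)/6=-37/134
seg 2: a=2, c=M2/2=156/67, d=(M3−M2)/(6·3)=-277/402, b=Δ2−h2·(2M2+M3)/6=29/134
seg 3: a=5, c=M3/2=-519/134, d=(M4−M3)/(6·1)=173/134, b=Δ3−h3·(2M3+M4)/6=-296/67
t_q=11/2 → seg 2, τ=3/2; S=2+29/134·τ+156/67·τ²+-277/402·τ³=5615/1072

  seg 0: a=0 b=521/134 c=0 d=-93/268
  seg 1: a=5 b=-37/134 c=-279/134 d=197/268
  seg 2: a=2 b=29/134 c=156/67 d=-277/402
  seg 3: a=5 b=-296/67 c=-519/134 d=173/134
S(11/2) = 5615/1072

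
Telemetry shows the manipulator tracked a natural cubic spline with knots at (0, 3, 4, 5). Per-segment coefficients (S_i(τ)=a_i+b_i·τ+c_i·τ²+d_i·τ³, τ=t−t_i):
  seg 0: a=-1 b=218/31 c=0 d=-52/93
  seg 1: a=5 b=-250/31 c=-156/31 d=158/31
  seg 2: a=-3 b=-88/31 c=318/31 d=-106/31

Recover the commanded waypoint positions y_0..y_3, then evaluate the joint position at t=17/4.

y_0=-1 y_1=5 y_2=-3 y_3=1
S(17/4) = -3097/992

y_0 = S_0(0) = a_0 = -1
y_1 = S_1(0) = a_1 = 5
y_2 = S_2(0) = a_2 = -3
y_3 = S_2(1) = 1
t_q=17/4 is in segment 2 (τ=1/4); S_2(τ)=-3097/992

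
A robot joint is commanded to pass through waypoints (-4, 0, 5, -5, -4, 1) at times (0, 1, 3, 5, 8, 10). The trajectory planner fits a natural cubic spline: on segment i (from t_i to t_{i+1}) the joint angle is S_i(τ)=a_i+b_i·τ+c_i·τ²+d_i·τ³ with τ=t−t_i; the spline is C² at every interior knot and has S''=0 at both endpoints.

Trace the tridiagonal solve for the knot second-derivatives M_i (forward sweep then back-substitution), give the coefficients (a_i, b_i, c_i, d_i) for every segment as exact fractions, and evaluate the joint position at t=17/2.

  seg 0: a=-4 b=43607/11292 c=0 d=1561/11292
  seg 1: a=0 b=24145/5646 c=1561/3764 d=-14713/22584
  seg 2: a=5 b=-5314/2823 c=-3288/941 d=10927/11292
  seg 3: a=-5 b=-11989/2823 c=4351/1882 d=-4433/16938
  seg 4: a=-4 b=14443/5646 c=-41/941 d=41/5646
S(17/2) = -41117/15056

Δ: Δ0=4, Δ1=5/2, Δ2=-5, Δ3=1/3, Δ4=5/2
row 1: diag=6, rhs=-9; c'=1/3, d'=-3/2
row 2: denom=8−2·1/3=22/3; d'=(-45−2·-3/2)/(22/3)=-63/11
row 3: denom=10−2·3/11=104/11; d'=(32−2·-63/11)/(104/11)=239/52
row 4: denom=10−3·33/104=941/104; d'=(13−3·239/52)/(941/104)=-82/941
back: M4=-82/941
back: M3=239/52−33/104·-82/941=4351/941
back: M2=-63/11−3/11·4351/941=-6576/941
back: M1=-3/2−1/3·-6576/941=1561/1882
M: M0=0, M1=1561/1882, M2=-6576/941, M3=4351/941, M4=-82/941, M5=0
seg 0: a=-4, c=M0/2=0, d=(M1−M0)/(6·1)=1561/11292, b=Δ0−h0·(2M0+M1)/6=43607/11292
seg 1: a=0, c=M1/2=1561/3764, d=(M2−M1)/(6·2)=-14713/22584, b=Δ1−h1·(2M1+M2)/6=24145/5646
seg 2: a=5, c=M2/2=-3288/941, d=(M3−M2)/(6·2)=10927/11292, b=Δ2−h2·(2M2+M3)/6=-5314/2823
seg 3: a=-5, c=M3/2=4351/1882, d=(M4−M3)/(6·3)=-4433/16938, b=Δ3−h3·(2M3+M4)/6=-11989/2823
seg 4: a=-4, c=M4/2=-41/941, d=(M5−M4)/(6·2)=41/5646, b=Δ4−h4·(2M4+M5)/6=14443/5646
t_q=17/2 → seg 4, τ=1/2; S=-4+14443/5646·τ+-41/941·τ²+41/5646·τ³=-41117/15056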